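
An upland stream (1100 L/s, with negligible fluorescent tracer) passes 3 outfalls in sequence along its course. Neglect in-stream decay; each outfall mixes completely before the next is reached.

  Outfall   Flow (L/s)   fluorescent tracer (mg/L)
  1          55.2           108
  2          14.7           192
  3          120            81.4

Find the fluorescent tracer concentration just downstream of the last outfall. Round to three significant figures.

Below outfall 1: Q → 1155 L/s, C = (1100·0 + 55.20·108.0)/1155 = 5.161 mg/L.
Below outfall 2: Q → 1170 L/s, C = (1155·5.161 + 14.70·192.0)/1170 = 7.508 mg/L.
Below outfall 3: Q → 1290 L/s, C = (1170·7.508 + 120.0·81.40)/1290 = 14.38 mg/L.

14.4 mg/L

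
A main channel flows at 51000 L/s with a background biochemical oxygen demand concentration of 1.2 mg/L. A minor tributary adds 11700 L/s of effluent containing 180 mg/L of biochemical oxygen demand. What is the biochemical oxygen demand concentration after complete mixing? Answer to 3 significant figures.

34.6 mg/L

Conservation of mass: C = (51000·1.200 + 11700·180.0) / 62700 = 2167000/62700 = 34.56 mg/L.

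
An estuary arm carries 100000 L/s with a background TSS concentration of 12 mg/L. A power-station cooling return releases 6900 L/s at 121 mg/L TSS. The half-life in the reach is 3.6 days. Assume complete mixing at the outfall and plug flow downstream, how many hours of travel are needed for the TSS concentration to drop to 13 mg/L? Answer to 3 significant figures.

47.5 h

Mixed concentration C = ΣQC/ΣQ = (100000·12.00 + 6900·121.0) / 106900 = 2035000/106900 = 19.04 mg/L.
Half-life 3.6 d → k = ln 2 / 3.6 = 0.1925 d⁻¹.
19.04·exp(−k·t) = 13 → t = ln(19.04/13)/k = 171100 s = 47.54 h.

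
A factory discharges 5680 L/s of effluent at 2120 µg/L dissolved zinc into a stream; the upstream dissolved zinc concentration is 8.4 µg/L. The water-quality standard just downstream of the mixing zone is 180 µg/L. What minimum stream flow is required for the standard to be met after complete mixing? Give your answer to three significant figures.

64200 L/s

Set C_mix = 180: (Q·8.400 + 5680·2120) / (Q + 5680) = 180
→ Q = 5680·(2120 − 180)/(180 − 8.400) = 64210 L/s.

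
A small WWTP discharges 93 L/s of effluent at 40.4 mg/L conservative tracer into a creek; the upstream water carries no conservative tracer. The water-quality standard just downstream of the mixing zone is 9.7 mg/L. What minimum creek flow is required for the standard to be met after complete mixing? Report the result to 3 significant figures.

Set C_mix = 9.7: (Q·0 + 93.00·40.40) / (Q + 93.00) = 9.7
→ Q = 93.00·(40.40 − 9.7)/(9.7 − 0) = 294.3 L/s.

294 L/s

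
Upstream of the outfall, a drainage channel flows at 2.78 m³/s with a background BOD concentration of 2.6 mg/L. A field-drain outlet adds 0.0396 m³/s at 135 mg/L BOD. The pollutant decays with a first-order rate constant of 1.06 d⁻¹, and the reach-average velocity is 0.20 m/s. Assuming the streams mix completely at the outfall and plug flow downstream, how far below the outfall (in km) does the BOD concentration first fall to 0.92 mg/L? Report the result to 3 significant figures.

After mixing, C = (2.780·2.600 + 0.03960·135.0) / 2.820 = 12.57/2.820 = 4.459 mg/L.
Set 4.459·exp(−k·t) = 0.92 → t = ln(4.459/0.92)/k = 128700 s = 35.74 h.
Distance = v·t = 0.20·128700 = 25730 m = 25.73 km.

25.7 km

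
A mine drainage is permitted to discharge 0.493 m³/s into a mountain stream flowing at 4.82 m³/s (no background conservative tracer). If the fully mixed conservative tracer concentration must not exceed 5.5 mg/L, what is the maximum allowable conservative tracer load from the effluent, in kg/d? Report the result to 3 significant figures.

2520 kg/d

Mass balance at the limit: 4.820·0 + 0.4930·Cₑ = 5.313·5.5 → Cₑ = 59.27 mg/L.
Load = 0.4930 m³/s × 59.27 g/m³ × 86 400 s/d = 2525 kg/d.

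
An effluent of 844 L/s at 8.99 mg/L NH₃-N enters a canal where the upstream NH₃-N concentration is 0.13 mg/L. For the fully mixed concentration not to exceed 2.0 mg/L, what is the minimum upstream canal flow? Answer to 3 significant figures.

Set C_mix = 2.0: (Q·0.1300 + 844.0·8.990) / (Q + 844.0) = 2.0
→ Q = 844.0·(8.990 − 2.0)/(2.0 − 0.1300) = 3155 L/s.

3150 L/s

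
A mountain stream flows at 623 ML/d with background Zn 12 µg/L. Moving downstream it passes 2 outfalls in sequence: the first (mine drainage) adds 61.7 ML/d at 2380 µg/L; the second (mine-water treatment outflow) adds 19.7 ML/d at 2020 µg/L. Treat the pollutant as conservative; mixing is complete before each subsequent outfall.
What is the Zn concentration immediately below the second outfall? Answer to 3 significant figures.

Outfall 1: combined Q = 684.7 ML/d; C = (623.0·12.00 + 61.70·2380)/684.7 = 225.4 µg/L.
Outfall 2: combined Q = 704.4 ML/d; C = (684.7·225.4 + 19.70·2020)/704.4 = 275.6 µg/L.

276 µg/L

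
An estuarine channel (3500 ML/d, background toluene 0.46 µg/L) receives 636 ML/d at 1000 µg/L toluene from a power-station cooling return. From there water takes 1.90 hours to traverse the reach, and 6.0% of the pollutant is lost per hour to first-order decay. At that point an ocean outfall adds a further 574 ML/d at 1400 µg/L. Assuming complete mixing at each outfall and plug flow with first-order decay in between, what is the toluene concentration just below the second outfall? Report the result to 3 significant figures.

291 µg/L

Conservation of mass: C = (3500·0.4600 + 636.0·1000) / 4136 = 637600/4136 = 154.2 µg/L; combined flow 4136 ML/d.
6.0%/h lost → k = −ln(1 − 0.06) = 0.06188 h⁻¹.
After decay, C = 154.2 × e^(−kt) = 154.2 × 0.8891 = 137.1 µg/L.
At the second outfall, C = (4136·137.1 + 574.0·1400) / (4136 + 574.0) = 291.0 µg/L.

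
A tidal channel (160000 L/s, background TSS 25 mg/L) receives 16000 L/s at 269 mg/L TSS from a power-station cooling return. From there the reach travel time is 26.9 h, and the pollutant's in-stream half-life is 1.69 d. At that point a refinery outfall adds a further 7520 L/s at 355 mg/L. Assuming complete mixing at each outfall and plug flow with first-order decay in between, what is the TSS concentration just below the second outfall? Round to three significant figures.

Flow-weighted average: C = (160000·25.00 + 16000·269.0) / 176000 = 8304000/176000 = 47.18 mg/L; combined flow 176000 L/s.
Half-life 1.69 d → k = ln 2 / 1.69 = 0.4101 d⁻¹.
After decay, C = 47.18 × e^(−kt) = 47.18 × 0.6315 = 29.79 mg/L.
At the second outfall, C = (176000·29.79 + 7520·355.0) / (176000 + 7520) = 43.12 mg/L.

43.1 mg/L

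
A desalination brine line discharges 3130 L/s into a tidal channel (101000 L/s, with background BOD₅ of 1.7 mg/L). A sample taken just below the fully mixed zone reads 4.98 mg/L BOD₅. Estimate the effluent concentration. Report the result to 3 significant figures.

Mass balance: 101000·1.700 + 3130·Cₑ = 104100·4.980
→ Cₑ = (104100·4.980 − 101000·1.700) / 3130 = 110.8 mg/L.

111 mg/L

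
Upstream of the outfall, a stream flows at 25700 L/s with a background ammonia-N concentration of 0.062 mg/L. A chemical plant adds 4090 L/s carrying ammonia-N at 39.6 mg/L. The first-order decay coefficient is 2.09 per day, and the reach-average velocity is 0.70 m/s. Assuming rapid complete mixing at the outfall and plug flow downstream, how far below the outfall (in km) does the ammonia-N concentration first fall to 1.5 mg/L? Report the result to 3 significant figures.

37.5 km

Mass balance: C = (25700·0.06200 + 4090·39.60) / 29790 = 163600/29790 = 5.490 mg/L.
Set 5.490·exp(−k·t) = 1.5 → t = ln(5.490/1.5)/k = 53640 s = 14.90 h.
Distance = v·t = 0.70·53640 = 37550 m = 37.55 km.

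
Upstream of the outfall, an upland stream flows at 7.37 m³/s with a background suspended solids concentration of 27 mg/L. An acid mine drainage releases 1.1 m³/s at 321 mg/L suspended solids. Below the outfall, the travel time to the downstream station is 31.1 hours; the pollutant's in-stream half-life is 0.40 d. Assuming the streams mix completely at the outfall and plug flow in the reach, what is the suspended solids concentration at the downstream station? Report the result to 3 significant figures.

6.90 mg/L

Mixed concentration C = ΣQC/ΣQ = (7.370·27.00 + 1.100·321.0) / 8.470 = 552.1/8.470 = 65.18 mg/L.
Half-life 0.40 d → k = ln 2 / 0.40 = 1.733 d⁻¹.
Applying C = C₀e^(−kt): 65.18 × 0.1059 = 6.901 mg/L.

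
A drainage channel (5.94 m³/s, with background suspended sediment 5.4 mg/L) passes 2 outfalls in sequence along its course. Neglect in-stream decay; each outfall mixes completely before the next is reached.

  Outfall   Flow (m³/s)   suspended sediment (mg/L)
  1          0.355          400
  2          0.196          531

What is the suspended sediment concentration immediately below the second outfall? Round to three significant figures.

Outfall 1: combined Q = 6.295 m³/s; C = (5.940·5.400 + 0.3550·400.0)/6.295 = 27.65 mg/L.
Outfall 2: combined Q = 6.491 m³/s; C = (6.295·27.65 + 0.1960·531.0)/6.491 = 42.85 mg/L.

42.9 mg/L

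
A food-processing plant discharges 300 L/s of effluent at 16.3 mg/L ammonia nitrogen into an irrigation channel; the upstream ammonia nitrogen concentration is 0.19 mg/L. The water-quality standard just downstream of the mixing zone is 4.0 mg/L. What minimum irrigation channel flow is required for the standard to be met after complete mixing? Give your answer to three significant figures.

Set C_mix = 4.0: (Q·0.1900 + 300.0·16.30) / (Q + 300.0) = 4.0
→ Q = 300.0·(16.30 − 4.0)/(4.0 − 0.1900) = 968.5 L/s.

969 L/s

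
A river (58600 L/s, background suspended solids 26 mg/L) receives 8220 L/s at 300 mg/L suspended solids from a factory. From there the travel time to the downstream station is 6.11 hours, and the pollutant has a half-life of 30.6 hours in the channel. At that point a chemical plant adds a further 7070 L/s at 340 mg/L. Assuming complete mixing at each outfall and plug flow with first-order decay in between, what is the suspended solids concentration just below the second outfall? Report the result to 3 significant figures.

Conservation of mass: C = (58600·26.00 + 8220·300.0) / 66820 = 3990000/66820 = 59.71 mg/L; combined flow 66820 L/s.
Half-life 30.6 h → k = ln 2 / 30.6 = 0.02265 h⁻¹ = 0.5436 d⁻¹.
After decay, C = 59.71 × e^(−kt) = 59.71 × 0.8707 = 51.99 mg/L.
Second outfall: C = (66820·51.99 + 7070·340.0)/73890 = 79.55 mg/L.

79.5 mg/L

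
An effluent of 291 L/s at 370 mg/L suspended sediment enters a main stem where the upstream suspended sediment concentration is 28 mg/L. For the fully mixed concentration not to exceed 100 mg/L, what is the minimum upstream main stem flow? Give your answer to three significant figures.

Set C_mix = 100: (Q·28.00 + 291.0·370.0) / (Q + 291.0) = 100
→ Q = 291.0·(370.0 − 100)/(100 − 28.00) = 1091 L/s.

1090 L/s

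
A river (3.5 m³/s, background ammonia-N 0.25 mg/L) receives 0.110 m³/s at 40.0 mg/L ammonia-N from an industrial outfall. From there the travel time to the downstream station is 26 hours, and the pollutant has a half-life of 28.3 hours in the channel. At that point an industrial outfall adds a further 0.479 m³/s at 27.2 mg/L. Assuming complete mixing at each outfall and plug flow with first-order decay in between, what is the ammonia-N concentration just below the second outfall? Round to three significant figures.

Flow-weighted average: C = (3.500·0.2500 + 0.1100·40.00) / 3.610 = 5.275/3.610 = 1.461 mg/L; combined flow 3.610 m³/s.
Half-life 28.3 h → k = ln 2 / 28.3 = 0.02449 h⁻¹ = 0.5878 d⁻¹.
Applying C = C₀e^(−kt): 1.461 × 0.5290 = 0.7729 mg/L.
At the second outfall, C = (3.610·0.7729 + 0.4790·27.20) / (3.610 + 0.4790) = 3.869 mg/L.

3.87 mg/L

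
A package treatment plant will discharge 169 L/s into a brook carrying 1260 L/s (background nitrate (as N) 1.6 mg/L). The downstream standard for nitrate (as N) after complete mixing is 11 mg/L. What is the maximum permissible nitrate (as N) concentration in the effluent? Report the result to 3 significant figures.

At the limit, (Qr·Cr + Qe·Cₑ)/(Qr + Qe) = 11:
Cₑ = (1429·11 − 1260·1.600) / 169.0 = 81.08 mg/L.

81.1 mg/L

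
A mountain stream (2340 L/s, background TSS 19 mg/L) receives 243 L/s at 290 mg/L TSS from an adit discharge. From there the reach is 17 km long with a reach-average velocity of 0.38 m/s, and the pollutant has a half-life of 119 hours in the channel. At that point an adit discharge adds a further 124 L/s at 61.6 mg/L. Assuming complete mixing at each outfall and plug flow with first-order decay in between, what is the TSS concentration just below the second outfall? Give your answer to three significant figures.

42.3 mg/L

Flow-weighted average: C = (2340·19.00 + 243.0·290.0) / 2583 = 114900/2583 = 44.49 mg/L; combined flow 2583 L/s.
Travel time t = 17·1000 / 0.38 = 44740 s = 12.43 h.
Half-life 119 h → k = ln 2 / 119 = 0.005825 h⁻¹ = 0.1398 d⁻¹.
First-order decay: C = 44.49·exp(−k·t) = 44.49·0.9302 = 41.39 mg/L.
At the second outfall, C = (2583·41.39 + 124.0·61.60) / (2583 + 124.0) = 42.31 mg/L.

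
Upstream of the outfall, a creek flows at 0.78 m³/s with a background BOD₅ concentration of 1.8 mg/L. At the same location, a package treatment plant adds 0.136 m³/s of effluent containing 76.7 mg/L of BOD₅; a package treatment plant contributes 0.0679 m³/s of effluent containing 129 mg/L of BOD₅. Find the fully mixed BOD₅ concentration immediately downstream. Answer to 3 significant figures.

20.9 mg/L

After mixing, C = (0.7800·1.800 + 0.1360·76.70 + 0.06790·129.0) / 0.9839 = 20.59/0.9839 = 20.93 mg/L.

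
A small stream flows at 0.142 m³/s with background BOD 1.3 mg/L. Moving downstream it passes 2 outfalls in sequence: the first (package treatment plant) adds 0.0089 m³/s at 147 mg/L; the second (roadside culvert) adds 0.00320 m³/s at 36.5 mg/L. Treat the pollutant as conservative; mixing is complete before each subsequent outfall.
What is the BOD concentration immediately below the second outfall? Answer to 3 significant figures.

After outfall 1: Q = 0.1420 + 0.008900 = 0.1509 m³/s; C = (0.1420·1.300 + 0.008900·147.0)/0.1509 = 9.893 mg/L.
After outfall 2: Q = 0.1509 + 0.003200 = 0.1541 m³/s; C = (0.1509·9.893 + 0.003200·36.50)/0.1541 = 10.45 mg/L.

10.4 mg/L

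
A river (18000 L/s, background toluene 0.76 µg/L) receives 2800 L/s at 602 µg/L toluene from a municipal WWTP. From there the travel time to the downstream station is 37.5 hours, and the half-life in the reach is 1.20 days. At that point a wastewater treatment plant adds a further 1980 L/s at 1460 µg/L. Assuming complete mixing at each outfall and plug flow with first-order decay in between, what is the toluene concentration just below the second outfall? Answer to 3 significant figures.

157 µg/L

Conservation of mass: C = (18000·0.7600 + 2800·602.0) / 20800 = 1699000/20800 = 81.70 µg/L; combined flow 20800 L/s.
Half-life 1.20 d → k = ln 2 / 1.20 = 0.5776 d⁻¹.
Applying C = C₀e^(−kt): 81.70 × 0.4055 = 33.13 µg/L.
Second outfall: C = (20800·33.13 + 1980·1460)/22780 = 157.2 µg/L.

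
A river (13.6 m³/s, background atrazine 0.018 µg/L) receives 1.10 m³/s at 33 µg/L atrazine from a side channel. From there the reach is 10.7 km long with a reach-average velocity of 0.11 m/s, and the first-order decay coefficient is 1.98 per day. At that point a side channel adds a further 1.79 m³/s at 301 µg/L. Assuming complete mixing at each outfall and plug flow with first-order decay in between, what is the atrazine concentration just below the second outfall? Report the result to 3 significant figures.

32.9 µg/L

Mass balance: C = (13.60·0.01800 + 1.100·33.00) / 14.70 = 36.54/14.70 = 2.486 µg/L; combined flow 14.70 m³/s.
Travel time t = 10.7·1000 / 0.11 = 97270 s = 27.02 h.
Decay over the reach: 2.486·exp(−kt) = 2.486·0.1076 = 0.2675 µg/L.
At the second outfall, C = (14.70·0.2675 + 1.790·301.0) / (14.70 + 1.790) = 32.91 µg/L.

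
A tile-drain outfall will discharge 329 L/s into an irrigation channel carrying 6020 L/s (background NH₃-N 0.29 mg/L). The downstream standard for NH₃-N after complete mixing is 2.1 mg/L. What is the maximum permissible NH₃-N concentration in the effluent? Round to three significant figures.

At the limit, (Qr·Cr + Qe·Cₑ)/(Qr + Qe) = 2.1:
Cₑ = (6349·2.1 − 6020·0.2900) / 329.0 = 35.22 mg/L.

35.2 mg/L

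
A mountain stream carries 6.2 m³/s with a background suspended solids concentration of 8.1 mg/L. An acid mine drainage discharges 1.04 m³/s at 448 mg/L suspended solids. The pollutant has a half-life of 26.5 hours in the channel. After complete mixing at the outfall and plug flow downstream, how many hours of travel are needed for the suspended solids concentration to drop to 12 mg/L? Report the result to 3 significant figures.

68.1 h

Mass balance: C = (6.200·8.100 + 1.040·448.0) / 7.240 = 516.1/7.240 = 71.29 mg/L.
Half-life 26.5 h → k = ln 2 / 26.5 = 0.02616 h⁻¹ = 0.6278 d⁻¹.
71.29·exp(−k·t) = 12 → t = ln(71.29/12)/k = 245200 s = 68.12 h.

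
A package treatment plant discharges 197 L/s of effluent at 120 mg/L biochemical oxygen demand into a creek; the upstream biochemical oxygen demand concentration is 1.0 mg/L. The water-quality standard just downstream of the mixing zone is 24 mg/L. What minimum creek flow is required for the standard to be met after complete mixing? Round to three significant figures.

Set C_mix = 24: (Q·1.000 + 197.0·120.0) / (Q + 197.0) = 24
→ Q = 197.0·(120.0 − 24)/(24 − 1.000) = 822.3 L/s.

822 L/s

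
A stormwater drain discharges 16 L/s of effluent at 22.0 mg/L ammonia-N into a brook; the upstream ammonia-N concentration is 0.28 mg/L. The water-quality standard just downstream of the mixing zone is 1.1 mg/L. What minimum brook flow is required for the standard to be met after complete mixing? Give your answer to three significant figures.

Set C_mix = 1.1: (Q·0.2800 + 16.00·22.00) / (Q + 16.00) = 1.1
→ Q = 16.00·(22.00 − 1.1)/(1.1 − 0.2800) = 407.8 L/s.

408 L/s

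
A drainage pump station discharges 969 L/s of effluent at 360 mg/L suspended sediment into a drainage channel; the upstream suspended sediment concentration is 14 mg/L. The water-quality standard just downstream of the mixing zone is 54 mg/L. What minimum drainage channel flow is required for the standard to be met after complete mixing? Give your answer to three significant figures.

7410 L/s

Set C_mix = 54: (Q·14.00 + 969.0·360.0) / (Q + 969.0) = 54
→ Q = 969.0·(360.0 − 54)/(54 − 14.00) = 7413 L/s.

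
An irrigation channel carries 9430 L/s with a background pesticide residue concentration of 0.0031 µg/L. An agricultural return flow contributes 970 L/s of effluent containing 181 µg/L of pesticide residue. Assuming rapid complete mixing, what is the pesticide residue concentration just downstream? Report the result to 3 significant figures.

16.9 µg/L

Flow-weighted average: C = (9430·0.003100 + 970.0·181.0) / 10400 = 175600/10400 = 16.88 µg/L.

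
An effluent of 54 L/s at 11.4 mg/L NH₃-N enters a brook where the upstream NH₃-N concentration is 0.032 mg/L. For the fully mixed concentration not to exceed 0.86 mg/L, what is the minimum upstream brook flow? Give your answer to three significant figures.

687 L/s

Set C_mix = 0.86: (Q·0.03200 + 54.00·11.40) / (Q + 54.00) = 0.86
→ Q = 54.00·(11.40 − 0.86)/(0.86 − 0.03200) = 687.4 L/s.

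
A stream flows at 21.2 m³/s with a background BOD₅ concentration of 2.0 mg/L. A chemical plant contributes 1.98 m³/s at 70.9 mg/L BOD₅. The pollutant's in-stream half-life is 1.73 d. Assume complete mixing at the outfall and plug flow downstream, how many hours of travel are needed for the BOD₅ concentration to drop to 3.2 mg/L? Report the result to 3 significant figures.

Flow-weighted average: C = (21.20·2.000 + 1.980·70.90) / 23.18 = 182.8/23.18 = 7.885 mg/L.
Half-life 1.73 d → k = ln 2 / 1.73 = 0.4007 d⁻¹.
7.885·exp(−k·t) = 3.2 → t = ln(7.885/3.2)/k = 194500 s = 54.02 h.

54.0 h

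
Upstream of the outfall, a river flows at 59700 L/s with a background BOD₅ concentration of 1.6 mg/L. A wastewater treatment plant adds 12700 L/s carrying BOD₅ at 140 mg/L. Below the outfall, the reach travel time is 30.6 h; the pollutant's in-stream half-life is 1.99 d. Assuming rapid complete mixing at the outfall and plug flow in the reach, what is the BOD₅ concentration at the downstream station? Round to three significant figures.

Flow-weighted average: C = (59700·1.600 + 12700·140.0) / 72400 = 1874000/72400 = 25.88 mg/L.
Half-life 1.99 d → k = ln 2 / 1.99 = 0.3483 d⁻¹.
After decay, C = 25.88 × e^(−kt) = 25.88 × 0.6414 = 16.60 mg/L.

16.6 mg/L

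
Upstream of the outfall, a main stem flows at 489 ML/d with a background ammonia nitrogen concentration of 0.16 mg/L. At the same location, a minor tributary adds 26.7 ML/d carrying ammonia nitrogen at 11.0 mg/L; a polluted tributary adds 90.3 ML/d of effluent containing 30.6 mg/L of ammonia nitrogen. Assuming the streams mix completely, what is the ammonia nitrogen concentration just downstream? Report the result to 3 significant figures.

Mass balance: C = (489.0·0.1600 + 26.70·11.00 + 90.30·30.60) / 606.0 = 3135/606.0 = 5.173 mg/L.

5.17 mg/L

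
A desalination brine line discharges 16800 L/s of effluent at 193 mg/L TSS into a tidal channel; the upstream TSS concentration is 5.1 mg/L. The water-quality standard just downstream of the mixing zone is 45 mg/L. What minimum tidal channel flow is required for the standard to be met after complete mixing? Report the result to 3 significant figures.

62300 L/s

Set C_mix = 45: (Q·5.100 + 16800·193.0) / (Q + 16800) = 45
→ Q = 16800·(193.0 − 45)/(45 − 5.100) = 62320 L/s.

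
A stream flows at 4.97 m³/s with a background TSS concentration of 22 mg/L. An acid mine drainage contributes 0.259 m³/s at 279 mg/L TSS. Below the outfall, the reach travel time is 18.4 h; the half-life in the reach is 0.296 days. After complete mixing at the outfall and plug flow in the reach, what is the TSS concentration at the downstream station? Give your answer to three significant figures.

5.77 mg/L

Flow-weighted average: C = (4.970·22.00 + 0.2590·279.0) / 5.229 = 181.6/5.229 = 34.73 mg/L.
Half-life 0.296 d → k = ln 2 / 0.296 = 2.342 d⁻¹.
Decay over the reach: 34.73·exp(−kt) = 34.73·0.1661 = 5.768 mg/L.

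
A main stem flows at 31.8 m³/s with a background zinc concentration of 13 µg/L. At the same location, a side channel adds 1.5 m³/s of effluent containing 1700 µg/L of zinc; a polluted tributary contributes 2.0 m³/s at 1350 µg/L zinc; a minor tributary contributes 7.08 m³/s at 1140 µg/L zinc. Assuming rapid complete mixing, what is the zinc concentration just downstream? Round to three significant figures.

324 µg/L

Mixed concentration C = ΣQC/ΣQ = (31.80·13.00 + 1.500·1700 + 2.000·1350 + 7.080·1140) / 42.38 = 13730/42.38 = 324.1 µg/L.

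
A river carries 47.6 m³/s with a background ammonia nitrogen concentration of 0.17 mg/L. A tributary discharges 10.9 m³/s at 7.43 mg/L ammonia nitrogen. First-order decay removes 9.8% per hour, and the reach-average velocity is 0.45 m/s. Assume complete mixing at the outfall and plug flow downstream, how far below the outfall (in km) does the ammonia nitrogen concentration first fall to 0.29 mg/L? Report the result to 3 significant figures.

26.0 km

Conservation of mass: C = (47.60·0.1700 + 10.90·7.430) / 58.50 = 89.08/58.50 = 1.523 mg/L.
9.8%/h lost → k = −ln(1 − 0.098) = 0.1031 h⁻¹.
Set 1.523·exp(−k·t) = 0.29 → t = ln(1.523/0.29)/k = 57880 s = 16.08 h.
Distance = v·t = 0.45·57880 = 26050 m = 26.05 km.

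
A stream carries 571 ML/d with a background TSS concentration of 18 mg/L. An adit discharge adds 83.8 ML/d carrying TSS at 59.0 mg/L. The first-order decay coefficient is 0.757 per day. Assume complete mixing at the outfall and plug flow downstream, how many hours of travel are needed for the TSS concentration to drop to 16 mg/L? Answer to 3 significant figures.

11.8 h

Mass balance: C = (571.0·18.00 + 83.80·59.00) / 654.8 = 15220/654.8 = 23.25 mg/L.
23.25·exp(−k·t) = 16 → t = ln(23.25/16)/k = 42640 s = 11.84 h.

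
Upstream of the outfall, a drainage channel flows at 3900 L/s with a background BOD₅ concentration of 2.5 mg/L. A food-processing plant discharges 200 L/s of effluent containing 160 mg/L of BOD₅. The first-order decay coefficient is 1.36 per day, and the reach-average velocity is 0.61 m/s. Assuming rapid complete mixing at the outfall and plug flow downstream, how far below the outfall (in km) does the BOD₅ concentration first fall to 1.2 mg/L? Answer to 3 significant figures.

Conservation of mass: C = (3900·2.500 + 200.0·160.0) / 4100 = 41750/4100 = 10.18 mg/L.
Set 10.18·exp(−k·t) = 1.2 → t = ln(10.18/1.2)/k = 135900 s = 37.74 h.
Distance = v·t = 0.61·135900 = 82870 m = 82.87 km.

82.9 km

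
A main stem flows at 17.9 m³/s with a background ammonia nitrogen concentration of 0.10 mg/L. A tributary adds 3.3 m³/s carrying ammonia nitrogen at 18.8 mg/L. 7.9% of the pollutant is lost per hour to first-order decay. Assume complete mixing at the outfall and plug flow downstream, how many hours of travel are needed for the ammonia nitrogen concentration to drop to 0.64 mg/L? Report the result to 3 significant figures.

18.8 h

After mixing, C = (17.90·0.1000 + 3.300·18.80) / 21.20 = 63.83/21.20 = 3.011 mg/L.
7.9%/h lost → k = −ln(1 − 0.079) = 0.08230 h⁻¹.
3.011·exp(−k·t) = 0.64 → t = ln(3.011/0.64)/k = 67740 s = 18.82 h.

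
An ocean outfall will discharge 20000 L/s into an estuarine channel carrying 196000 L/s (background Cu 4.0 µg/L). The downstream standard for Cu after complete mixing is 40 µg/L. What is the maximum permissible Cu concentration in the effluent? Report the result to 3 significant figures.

393 µg/L

At the limit, (Qr·Cr + Qe·Cₑ)/(Qr + Qe) = 40:
Cₑ = (216000·40 − 196000·4.000) / 20000 = 392.8 µg/L.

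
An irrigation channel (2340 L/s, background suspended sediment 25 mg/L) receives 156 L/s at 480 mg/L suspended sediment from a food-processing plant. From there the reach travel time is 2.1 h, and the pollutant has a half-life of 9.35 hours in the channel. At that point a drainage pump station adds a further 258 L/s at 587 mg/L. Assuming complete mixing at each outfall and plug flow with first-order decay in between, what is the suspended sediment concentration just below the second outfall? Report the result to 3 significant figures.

Conservation of mass: C = (2340·25.00 + 156.0·480.0) / 2496 = 133400/2496 = 53.44 mg/L; combined flow 2496 L/s.
Half-life 9.35 h → k = ln 2 / 9.35 = 0.07413 h⁻¹ = 1.779 d⁻¹.
Decay over the reach: 53.44·exp(−kt) = 53.44·0.8558 = 45.73 mg/L.
Second outfall: C = (2496·45.73 + 258.0·587.0)/2754 = 96.44 mg/L.

96.4 mg/L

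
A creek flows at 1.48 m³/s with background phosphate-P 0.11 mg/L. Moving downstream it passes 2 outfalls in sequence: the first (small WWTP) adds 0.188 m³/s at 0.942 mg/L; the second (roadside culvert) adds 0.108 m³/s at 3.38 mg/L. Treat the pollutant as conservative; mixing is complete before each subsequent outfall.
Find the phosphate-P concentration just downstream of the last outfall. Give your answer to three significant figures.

Below outfall 1: Q → 1.668 m³/s, C = (1.480·0.1100 + 0.1880·0.9420)/1.668 = 0.2038 mg/L.
Below outfall 2: Q → 1.776 m³/s, C = (1.668·0.2038 + 0.1080·3.380)/1.776 = 0.3969 mg/L.

0.397 mg/L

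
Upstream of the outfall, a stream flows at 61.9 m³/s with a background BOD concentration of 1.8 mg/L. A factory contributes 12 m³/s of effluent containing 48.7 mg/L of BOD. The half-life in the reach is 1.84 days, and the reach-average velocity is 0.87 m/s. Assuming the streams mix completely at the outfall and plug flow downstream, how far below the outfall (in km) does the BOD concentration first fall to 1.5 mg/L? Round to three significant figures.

367 km

Mixed concentration C = ΣQC/ΣQ = (61.90·1.800 + 12.00·48.70) / 73.90 = 695.8/73.90 = 9.416 mg/L.
Half-life 1.84 d → k = ln 2 / 1.84 = 0.3767 d⁻¹.
Set 9.416·exp(−k·t) = 1.5 → t = ln(9.416/1.5)/k = 421300 s = 117.0 h.
Distance = v·t = 0.87·421300 = 366500 m = 366.5 km.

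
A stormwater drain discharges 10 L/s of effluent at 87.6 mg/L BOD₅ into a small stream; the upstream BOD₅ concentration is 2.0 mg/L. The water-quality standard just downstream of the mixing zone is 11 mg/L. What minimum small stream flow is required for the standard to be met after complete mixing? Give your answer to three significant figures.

85.1 L/s

Set C_mix = 11: (Q·2.000 + 10.00·87.60) / (Q + 10.00) = 11
→ Q = 10.00·(87.60 − 11)/(11 − 2.000) = 85.11 L/s.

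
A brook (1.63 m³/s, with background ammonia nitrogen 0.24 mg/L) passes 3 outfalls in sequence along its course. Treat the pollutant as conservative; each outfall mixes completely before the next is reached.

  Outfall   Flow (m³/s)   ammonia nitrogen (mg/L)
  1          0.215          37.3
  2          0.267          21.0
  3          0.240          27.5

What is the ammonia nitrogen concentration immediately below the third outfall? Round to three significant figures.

After outfall 1: Q = 1.630 + 0.2150 = 1.845 m³/s; C = (1.630·0.2400 + 0.2150·37.30)/1.845 = 4.559 mg/L.
After outfall 2: Q = 1.845 + 0.2670 = 2.112 m³/s; C = (1.845·4.559 + 0.2670·21.00)/2.112 = 6.637 mg/L.
After outfall 3: Q = 2.112 + 0.2400 = 2.352 m³/s; C = (2.112·6.637 + 0.2400·27.50)/2.352 = 8.766 mg/L.

8.77 mg/L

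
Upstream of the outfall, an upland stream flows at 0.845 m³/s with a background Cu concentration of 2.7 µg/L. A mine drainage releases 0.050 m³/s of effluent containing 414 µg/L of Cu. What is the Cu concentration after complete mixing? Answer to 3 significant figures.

Mixed concentration C = ΣQC/ΣQ = (0.8450·2.700 + 0.05000·414.0) / 0.8950 = 22.98/0.8950 = 25.68 µg/L.

25.7 µg/L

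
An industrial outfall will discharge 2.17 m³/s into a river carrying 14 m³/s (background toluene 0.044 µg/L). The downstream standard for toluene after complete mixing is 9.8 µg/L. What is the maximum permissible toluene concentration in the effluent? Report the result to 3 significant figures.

At the limit, (Qr·Cr + Qe·Cₑ)/(Qr + Qe) = 9.8:
Cₑ = (16.17·9.8 − 14.00·0.04400) / 2.170 = 72.74 µg/L.

72.7 µg/L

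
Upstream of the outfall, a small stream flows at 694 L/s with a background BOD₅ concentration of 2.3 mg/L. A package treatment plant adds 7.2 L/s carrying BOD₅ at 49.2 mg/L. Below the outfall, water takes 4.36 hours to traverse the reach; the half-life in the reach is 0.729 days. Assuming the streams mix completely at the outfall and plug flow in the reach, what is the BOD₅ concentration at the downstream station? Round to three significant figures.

Conservation of mass: C = (694.0·2.300 + 7.200·49.20) / 701.2 = 1950/701.2 = 2.782 mg/L.
Half-life 0.729 d → k = ln 2 / 0.729 = 0.9508 d⁻¹.
Decay over the reach: 2.782·exp(−kt) = 2.782·0.8414 = 2.340 mg/L.

2.34 mg/L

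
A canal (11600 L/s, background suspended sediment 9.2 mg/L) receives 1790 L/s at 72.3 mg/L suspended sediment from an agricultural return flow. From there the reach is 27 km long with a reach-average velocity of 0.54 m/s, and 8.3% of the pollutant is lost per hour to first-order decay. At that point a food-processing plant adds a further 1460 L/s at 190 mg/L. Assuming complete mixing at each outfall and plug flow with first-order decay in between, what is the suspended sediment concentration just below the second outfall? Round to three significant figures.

23.5 mg/L

Mixed concentration C = ΣQC/ΣQ = (11600·9.200 + 1790·72.30) / 13390 = 236100/13390 = 17.64 mg/L; combined flow 13390 L/s.
Travel time t = 27·1000 / 0.54 = 50000 s = 13.89 h.
8.3%/h lost → k = −ln(1 − 0.083) = 0.08665 h⁻¹.
Applying C = C₀e^(−kt): 17.64 × 0.3002 = 5.293 mg/L.
At the second outfall, C = (13390·5.293 + 1460·190.0) / (13390 + 1460) = 23.45 mg/L.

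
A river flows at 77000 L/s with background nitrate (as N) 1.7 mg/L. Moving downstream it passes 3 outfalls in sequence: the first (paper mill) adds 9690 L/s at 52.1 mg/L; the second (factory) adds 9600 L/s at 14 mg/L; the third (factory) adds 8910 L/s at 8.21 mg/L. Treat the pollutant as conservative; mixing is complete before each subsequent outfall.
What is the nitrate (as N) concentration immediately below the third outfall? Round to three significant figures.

8.02 mg/L

After outfall 1: Q = 77000 + 9690 = 86690 L/s; C = (77000·1.700 + 9690·52.10)/86690 = 7.334 mg/L.
After outfall 2: Q = 86690 + 9600 = 96290 L/s; C = (86690·7.334 + 9600·14.00)/96290 = 7.998 mg/L.
After outfall 3: Q = 96290 + 8910 = 105200 L/s; C = (96290·7.998 + 8910·8.210)/105200 = 8.016 mg/L.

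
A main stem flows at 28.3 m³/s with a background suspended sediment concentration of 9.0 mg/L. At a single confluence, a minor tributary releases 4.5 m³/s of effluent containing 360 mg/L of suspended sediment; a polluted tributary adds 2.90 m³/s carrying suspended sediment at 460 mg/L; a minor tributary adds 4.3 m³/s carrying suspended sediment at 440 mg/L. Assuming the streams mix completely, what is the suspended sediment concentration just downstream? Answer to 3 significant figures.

Flow-weighted average: C = (28.30·9.000 + 4.500·360.0 + 2.900·460.0 + 4.300·440.0) / 40.00 = 5101/40.00 = 127.5 mg/L.

128 mg/L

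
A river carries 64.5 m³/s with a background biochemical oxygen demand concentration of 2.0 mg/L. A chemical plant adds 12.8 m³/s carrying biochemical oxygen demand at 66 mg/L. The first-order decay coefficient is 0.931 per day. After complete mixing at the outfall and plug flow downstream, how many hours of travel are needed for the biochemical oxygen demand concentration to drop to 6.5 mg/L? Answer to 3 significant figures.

Mass balance: C = (64.50·2.000 + 12.80·66.00) / 77.30 = 973.8/77.30 = 12.60 mg/L.
12.60·exp(−k·t) = 6.5 → t = ln(12.60/6.5)/k = 61410 s = 17.06 h.

17.1 h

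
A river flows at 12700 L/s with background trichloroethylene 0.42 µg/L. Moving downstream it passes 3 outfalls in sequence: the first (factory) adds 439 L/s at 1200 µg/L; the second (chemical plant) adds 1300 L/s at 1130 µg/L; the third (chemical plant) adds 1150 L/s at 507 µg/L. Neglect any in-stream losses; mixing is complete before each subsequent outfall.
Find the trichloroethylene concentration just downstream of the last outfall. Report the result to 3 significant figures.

Below outfall 1: Q → 13140 L/s, C = (12700·0.4200 + 439.0·1200)/13140 = 40.50 µg/L.
Below outfall 2: Q → 14440 L/s, C = (13140·40.50 + 1300·1130)/14440 = 138.6 µg/L.
Below outfall 3: Q → 15590 L/s, C = (14440·138.6 + 1150·507.0)/15590 = 165.8 µg/L.

166 µg/L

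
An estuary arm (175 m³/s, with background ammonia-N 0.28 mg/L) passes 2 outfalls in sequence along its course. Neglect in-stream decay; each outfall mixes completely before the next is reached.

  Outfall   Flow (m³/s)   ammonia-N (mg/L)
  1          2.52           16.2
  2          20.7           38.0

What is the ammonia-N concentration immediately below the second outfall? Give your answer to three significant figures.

4.42 mg/L

Below outfall 1: Q → 177.5 m³/s, C = (175.0·0.2800 + 2.520·16.20)/177.5 = 0.5060 mg/L.
Below outfall 2: Q → 198.2 m³/s, C = (177.5·0.5060 + 20.70·38.00)/198.2 = 4.421 mg/L.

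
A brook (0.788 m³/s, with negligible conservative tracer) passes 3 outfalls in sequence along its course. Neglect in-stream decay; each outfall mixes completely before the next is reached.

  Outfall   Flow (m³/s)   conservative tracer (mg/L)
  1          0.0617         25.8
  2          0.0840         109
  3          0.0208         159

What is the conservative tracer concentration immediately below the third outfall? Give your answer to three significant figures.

After outfall 1: Q = 0.7880 + 0.06170 = 0.8497 m³/s; C = (0.7880·0 + 0.06170·25.80)/0.8497 = 1.873 mg/L.
After outfall 2: Q = 0.8497 + 0.08400 = 0.9337 m³/s; C = (0.8497·1.873 + 0.08400·109.0)/0.9337 = 11.51 mg/L.
After outfall 3: Q = 0.9337 + 0.02080 = 0.9545 m³/s; C = (0.9337·11.51 + 0.02080·159.0)/0.9545 = 14.73 mg/L.

14.7 mg/L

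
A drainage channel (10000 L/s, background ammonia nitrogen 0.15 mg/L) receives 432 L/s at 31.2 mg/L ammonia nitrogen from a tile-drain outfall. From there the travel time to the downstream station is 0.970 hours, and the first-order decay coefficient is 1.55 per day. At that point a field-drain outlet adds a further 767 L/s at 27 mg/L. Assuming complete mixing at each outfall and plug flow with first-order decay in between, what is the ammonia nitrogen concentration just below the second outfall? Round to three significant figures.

3.11 mg/L

Conservation of mass: C = (10000·0.1500 + 432.0·31.20) / 10430 = 14980/10430 = 1.436 mg/L; combined flow 10430 L/s.
Decay over the reach: 1.436·exp(−kt) = 1.436·0.9393 = 1.349 mg/L.
At the second outfall, C = (10430·1.349 + 767.0·27.00) / (10430 + 767.0) = 3.105 mg/L.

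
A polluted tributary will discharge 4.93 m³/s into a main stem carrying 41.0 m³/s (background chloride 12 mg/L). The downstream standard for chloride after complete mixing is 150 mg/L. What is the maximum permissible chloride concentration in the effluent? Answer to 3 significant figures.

At the limit, (Qr·Cr + Qe·Cₑ)/(Qr + Qe) = 150:
Cₑ = (45.93·150 − 41.00·12.00) / 4.930 = 1298 mg/L.

1300 mg/L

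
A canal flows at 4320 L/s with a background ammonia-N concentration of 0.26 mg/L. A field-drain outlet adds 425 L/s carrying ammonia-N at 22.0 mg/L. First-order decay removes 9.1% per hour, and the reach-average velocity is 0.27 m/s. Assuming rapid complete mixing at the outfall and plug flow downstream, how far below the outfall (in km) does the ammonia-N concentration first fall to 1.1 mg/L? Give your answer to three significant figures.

Conservation of mass: C = (4320·0.2600 + 425.0·22.00) / 4745 = 10470/4745 = 2.207 mg/L.
9.1%/h lost → k = −ln(1 − 0.091) = 0.09541 h⁻¹.
Set 2.207·exp(−k·t) = 1.1 → t = ln(2.207/1.1)/k = 26280 s = 7.299 h.
Distance = v·t = 0.27·26280 = 7095 m = 7.095 km.

7.09 km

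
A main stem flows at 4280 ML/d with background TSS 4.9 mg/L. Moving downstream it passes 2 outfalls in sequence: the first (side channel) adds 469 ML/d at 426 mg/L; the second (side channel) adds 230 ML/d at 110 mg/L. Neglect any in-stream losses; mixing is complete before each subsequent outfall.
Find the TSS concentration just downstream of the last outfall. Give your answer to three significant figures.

49.4 mg/L

Below outfall 1: Q → 4749 ML/d, C = (4280·4.900 + 469.0·426.0)/4749 = 46.49 mg/L.
Below outfall 2: Q → 4979 ML/d, C = (4749·46.49 + 230.0·110.0)/4979 = 49.42 mg/L.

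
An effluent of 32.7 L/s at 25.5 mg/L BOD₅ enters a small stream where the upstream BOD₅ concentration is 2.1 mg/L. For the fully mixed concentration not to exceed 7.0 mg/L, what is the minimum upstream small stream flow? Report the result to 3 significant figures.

123 L/s

Set C_mix = 7.0: (Q·2.100 + 32.70·25.50) / (Q + 32.70) = 7.0
→ Q = 32.70·(25.50 − 7.0)/(7.0 − 2.100) = 123.5 L/s.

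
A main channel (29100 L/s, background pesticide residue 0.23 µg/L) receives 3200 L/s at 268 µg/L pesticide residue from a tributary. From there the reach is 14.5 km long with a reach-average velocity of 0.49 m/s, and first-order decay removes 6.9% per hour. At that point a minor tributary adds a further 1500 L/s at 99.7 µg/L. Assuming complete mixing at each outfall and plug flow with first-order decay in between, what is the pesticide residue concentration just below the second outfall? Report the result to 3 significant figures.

18.6 µg/L

Mass balance: C = (29100·0.2300 + 3200·268.0) / 32300 = 864300/32300 = 26.76 µg/L; combined flow 32300 L/s.
Travel time t = 14.5·1000 / 0.49 = 29590 s = 8.220 h.
6.9%/h lost → k = −ln(1 − 0.069) = 0.07150 h⁻¹.
Applying C = C₀e^(−kt): 26.76 × 0.5556 = 14.87 µg/L.
Second outfall: C = (32300·14.87 + 1500·99.70)/33800 = 18.63 µg/L.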